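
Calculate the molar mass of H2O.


M(H2O) = 2×1.008 + 1×16.0
= 2.02 + 16.0
= 18.02 g/mol

18.02 g/mol


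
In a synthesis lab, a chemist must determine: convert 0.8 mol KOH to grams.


M(KOH) = 56.11 g/mol
mass = n × M = 0.8 × 56.11 = 44.89 g

44.89 g


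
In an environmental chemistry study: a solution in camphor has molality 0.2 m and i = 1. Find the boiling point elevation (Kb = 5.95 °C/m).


ΔTb = Kb × m × i
= 5.95 × 0.2 × 1
= 1.19 °C

1.19 °C


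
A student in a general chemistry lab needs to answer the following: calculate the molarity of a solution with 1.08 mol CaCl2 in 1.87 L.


M = n/V = 1.08/1.87 = 0.578 mol/L

0.578 M


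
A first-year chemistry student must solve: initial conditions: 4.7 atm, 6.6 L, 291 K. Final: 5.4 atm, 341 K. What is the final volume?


P1V1/T1 = P2V2/T2
V2 = P1V1T2/(T1P2)
= 4.7×6.6×341/(291×5.4)
= 6.731 L

6.731 L


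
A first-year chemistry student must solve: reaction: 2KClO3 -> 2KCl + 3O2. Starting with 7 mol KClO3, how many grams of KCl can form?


Mole ratio KCl:KClO3 = 2:2
n(KCl) = 7 × 2/2 = 7.000 mol
mass = 7.000 × 74.55 = 521.85 g

521.85 g


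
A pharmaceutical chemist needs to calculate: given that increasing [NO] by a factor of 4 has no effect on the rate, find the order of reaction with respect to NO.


rate ∝ [NO]^n
rate ∝ [NO]^0
Order in NO: 0

0


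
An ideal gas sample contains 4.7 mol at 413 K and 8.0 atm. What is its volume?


PV = nRT  (R = 0.08206 L·atm/(mol·K))
V = nRT/P = 4.7×0.08206×413/8.0
= 19.911 L

19.911 L


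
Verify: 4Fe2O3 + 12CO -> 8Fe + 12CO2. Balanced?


Equation: 4Fe2O3 + 12CO -> 8Fe + 12CO2
Check atoms: C: 12=12, Fe: 8=8, O: 24=24
Balanced

Yes, balanced


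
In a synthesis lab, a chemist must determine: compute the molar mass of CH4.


M(CH4) = 1×12.01 + 4×1.008
= 12.01 + 4.03
= 16.04 g/mol

16.04 g/mol


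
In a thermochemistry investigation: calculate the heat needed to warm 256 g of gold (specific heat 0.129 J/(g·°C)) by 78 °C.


q = mcΔT = 256 × 0.129 × 78
= 2575.87 J

2575.87 J


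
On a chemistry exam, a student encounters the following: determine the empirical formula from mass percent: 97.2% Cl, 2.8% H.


Assume 100 g sample. Moles of each element:
  Cl: 97.2/35.45 = 2.742 mol
  H: 2.8/1.008 = 2.778 mol
Divide by smallest (2.742):
  Cl: 2.742/2.742 = 1.0
  H: 2.778/2.742 = 1.01
Empirical formula: HCl

HCl


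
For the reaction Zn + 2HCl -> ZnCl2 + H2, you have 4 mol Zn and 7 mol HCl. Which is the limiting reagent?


Mole ratio available / coefficient:
  Zn: 4/1 = 4.000
  HCl: 7/2 = 3.500
Smaller ratio is limiting.

HCl


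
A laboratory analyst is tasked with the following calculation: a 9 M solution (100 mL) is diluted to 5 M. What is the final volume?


C1V1 = C2V2
9 × 100 = 5 × V2
V2 = 900/5 = 180.0 mL

180.0 mL


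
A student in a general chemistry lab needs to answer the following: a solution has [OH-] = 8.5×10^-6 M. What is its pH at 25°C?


pOH = -log10([OH-]) = -log10(8.5×10^-6)
= 6 - log10(8.5) = 5.07
pH = 14 - pOH = 14 - 5.07 = 8.93

8.93


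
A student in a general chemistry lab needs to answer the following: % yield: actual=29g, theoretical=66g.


% yield = actual/theoretical × 100
= 29/66 × 100
= 43.94%

43.94%


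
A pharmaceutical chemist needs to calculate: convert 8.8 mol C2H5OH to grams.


M(C2H5OH) = 46.07 g/mol
mass = n × M = 8.8 × 46.07 = 405.42 g

405.42 g


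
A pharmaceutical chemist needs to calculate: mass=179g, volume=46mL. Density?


ρ = mass/volume
= 179/46
= 3.891 g/mL

3.891 g/mL


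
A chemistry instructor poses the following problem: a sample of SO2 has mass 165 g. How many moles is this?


M(SO2) = 64.07 g/mol
n = mass/M = 165/64.07 = 2.5753 mol

2.5753 mol


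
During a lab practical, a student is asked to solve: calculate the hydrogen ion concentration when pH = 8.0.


[H+] = 10^(-pH) = 10^(-8.0)
= 1.0×10^-8 M

1.0×10^-8 M


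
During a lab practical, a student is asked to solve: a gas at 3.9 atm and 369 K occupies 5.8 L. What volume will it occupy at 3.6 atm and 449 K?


P1V1/T1 = P2V2/T2
V2 = P1V1T2/(T1P2)
= 3.9×5.8×449/(369×3.6)
= 7.646 L

7.646 L


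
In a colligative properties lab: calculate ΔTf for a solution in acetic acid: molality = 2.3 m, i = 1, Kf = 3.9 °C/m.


ΔTf = Kf × m × i
= 3.9 × 2.3 × 1
= 8.97 °C

8.97 °C


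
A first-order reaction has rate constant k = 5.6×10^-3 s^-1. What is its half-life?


t½ = ln2/k = 0.693147/(5.6×10^-3 s^-1)
= 123.8 s

123.8 s


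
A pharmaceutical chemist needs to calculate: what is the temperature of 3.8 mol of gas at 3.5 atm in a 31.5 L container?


PV = nRT  (R = 0.08206 L·atm/(mol·K))
T = PV/(nR) = 3.5×31.5/(3.8×0.08206)
= 110.25/0.311828
= 353.56 K

353.56 K


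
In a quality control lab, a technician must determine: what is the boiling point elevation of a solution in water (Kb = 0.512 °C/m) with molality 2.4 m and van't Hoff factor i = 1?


ΔTb = Kb × m × i
= 0.512 × 2.4 × 1
= 1.2288 °C

1.2288 °C


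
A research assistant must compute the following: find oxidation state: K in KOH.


Group 1 metal: +1
Oxidation number: +1

+1


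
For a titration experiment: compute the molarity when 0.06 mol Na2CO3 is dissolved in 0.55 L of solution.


M = n/V = 0.06/0.55 = 0.109 mol/L

0.109 M


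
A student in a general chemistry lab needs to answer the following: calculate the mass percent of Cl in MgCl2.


M(MgCl2) = 1×24.31 + 2×35.45 = 95.21 g/mol
Mass of Cl = 2 × 35.45 = 70.90 g/mol
% Cl = 70.90/95.21 × 100 = 74.47%

74.47%


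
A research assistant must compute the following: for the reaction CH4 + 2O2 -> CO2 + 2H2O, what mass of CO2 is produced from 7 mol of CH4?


Mole ratio CO2:CH4 = 1:1
n(CO2) = 7 × 1/1 = 7.000 mol
mass = 7.000 × 44.01 = 308.07 g

308.07 g


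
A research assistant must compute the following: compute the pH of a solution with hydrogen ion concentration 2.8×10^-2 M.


pH = -log10([H+]) = -log10(2.8×10^-2)
= 2 - log10(2.8)
= 2 - 0.45
= 1.55

1.55


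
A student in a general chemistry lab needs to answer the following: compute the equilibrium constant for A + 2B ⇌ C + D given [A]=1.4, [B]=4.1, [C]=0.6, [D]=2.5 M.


Kc = [C][D]/([A][B]^2)
= (0.6^1 × 2.5^1)/(1.4^1 × 4.1^2)
= 1.5/23.534
= 0.06374

0.06374


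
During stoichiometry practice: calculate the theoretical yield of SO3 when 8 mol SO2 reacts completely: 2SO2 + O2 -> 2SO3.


Mole ratio SO3:SO2 = 2:2
n(SO3) = 8 × 2/2 = 8.000 mol
mass = 8.000 × 80.07 = 640.56 g

640.56 g


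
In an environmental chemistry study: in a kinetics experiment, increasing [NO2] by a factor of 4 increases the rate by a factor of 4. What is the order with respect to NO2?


rate ∝ [NO2]^n
4^n = 4 → n = 1
Order in NO2: 1

1


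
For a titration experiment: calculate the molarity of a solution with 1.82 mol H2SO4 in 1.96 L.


M = n/V = 1.82/1.96 = 0.929 mol/L

0.929 M


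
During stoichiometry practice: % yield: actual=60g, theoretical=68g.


% yield = actual/theoretical × 100
= 60/68 × 100
= 88.24%

88.24%


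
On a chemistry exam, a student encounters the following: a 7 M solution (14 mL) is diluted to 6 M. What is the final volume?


C1V1 = C2V2
7 × 14 = 6 × V2
V2 = 98/6 = 16.33 mL

16.33 mL


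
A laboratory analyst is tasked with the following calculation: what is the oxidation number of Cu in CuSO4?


Sulfate is -2, so Cu = +2
Oxidation number: +2

+2


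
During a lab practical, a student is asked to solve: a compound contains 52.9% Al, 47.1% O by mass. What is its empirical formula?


Assume 100 g sample. Moles of each element:
  Al: 52.9/26.98 = 1.961 mol
  O: 47.1/16.0 = 2.944 mol
Divide by smallest (1.961):
  Al: 1.961/1.961 = 1.0
  O: 2.944/1.961 = 1.5
Multiply all ratios by 2 to obtain whole numbers.
Empirical formula: Al2O3

Al2O3


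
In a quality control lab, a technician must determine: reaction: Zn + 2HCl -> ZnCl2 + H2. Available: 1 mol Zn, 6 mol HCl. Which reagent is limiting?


Mole ratio available / coefficient:
  Zn: 1/1 = 1.000
  HCl: 6/2 = 3.000
Smaller ratio is limiting.

Zn


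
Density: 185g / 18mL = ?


ρ = mass/volume
= 185/18
= 10.278 g/mL

10.278 g/mL


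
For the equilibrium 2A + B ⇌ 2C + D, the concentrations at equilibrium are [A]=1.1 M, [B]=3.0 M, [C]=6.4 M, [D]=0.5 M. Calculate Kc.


Kc = [C]^2[D]/([A]^2[B])
= (6.4^2 × 0.5^1)/(1.1^2 × 3.0^1)
= 20.48/3.63
= 5.642

5.642


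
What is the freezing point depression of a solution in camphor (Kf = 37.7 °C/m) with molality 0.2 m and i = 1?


ΔTf = Kf × m × i
= 37.7 × 0.2 × 1
= 7.54 °C

7.54 °C


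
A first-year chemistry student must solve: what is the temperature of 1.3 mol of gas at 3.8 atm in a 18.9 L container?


PV = nRT  (R = 0.08206 L·atm/(mol·K))
T = PV/(nR) = 3.8×18.9/(1.3×0.08206)
= 71.82/0.106678
= 673.24 K

673.24 K


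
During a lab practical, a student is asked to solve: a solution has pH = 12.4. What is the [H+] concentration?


[H+] = 10^(-pH) = 10^(-12.4)
= 3.98×10^-13 M

3.98×10^-13 M


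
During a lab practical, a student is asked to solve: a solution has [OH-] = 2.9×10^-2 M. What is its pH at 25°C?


pOH = -log10([OH-]) = -log10(2.9×10^-2)
= 2 - log10(2.9) = 1.54
pH = 14 - pOH = 14 - 1.54 = 12.46

12.46


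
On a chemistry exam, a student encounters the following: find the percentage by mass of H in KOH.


M(KOH) = 1×39.1 + 1×16.0 + 1×1.008 = 56.108 g/mol
Mass of H = 1 × 1.008 = 1.008 g/mol
% H = 1.008/56.108 × 100 = 1.80%

1.80%


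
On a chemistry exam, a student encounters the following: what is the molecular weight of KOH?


M(KOH) = 1×39.1 + 1×16.0 + 1×1.008
= 39.1 + 16.0 + 1.01
= 56.11 g/mol

56.11 g/mol


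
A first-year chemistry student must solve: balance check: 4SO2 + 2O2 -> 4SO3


Equation: 4SO2 + 2O2 -> 4SO3
Check atoms: O: 12=12, S: 4=4
Balanced

Yes, balanced


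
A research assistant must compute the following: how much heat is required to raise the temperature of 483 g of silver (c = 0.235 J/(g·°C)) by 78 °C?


q = mcΔT = 483 × 0.235 × 78
= 8853.39 J

8853.39 J


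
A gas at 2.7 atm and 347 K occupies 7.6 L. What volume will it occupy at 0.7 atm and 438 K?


P1V1/T1 = P2V2/T2
V2 = P1V1T2/(T1P2)
= 2.7×7.6×438/(347×0.7)
= 37.002 L

37.002 L


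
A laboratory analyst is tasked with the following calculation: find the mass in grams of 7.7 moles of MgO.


M(MgO) = 40.31 g/mol
mass = n × M = 7.7 × 40.31 = 310.39 g

310.39 g


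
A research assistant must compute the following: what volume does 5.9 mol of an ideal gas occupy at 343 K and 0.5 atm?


PV = nRT  (R = 0.08206 L·atm/(mol·K))
V = nRT/P = 5.9×0.08206×343/0.5
= 332.13 L

332.13 L


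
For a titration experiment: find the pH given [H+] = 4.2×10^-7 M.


pH = -log10([H+]) = -log10(4.2×10^-7)
= 7 - log10(4.2)
= 7 - 0.62
= 6.38

6.38


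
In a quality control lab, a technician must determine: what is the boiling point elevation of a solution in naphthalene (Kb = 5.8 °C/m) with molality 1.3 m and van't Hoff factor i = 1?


ΔTb = Kb × m × i
= 5.8 × 1.3 × 1
= 7.54 °C

7.54 °C


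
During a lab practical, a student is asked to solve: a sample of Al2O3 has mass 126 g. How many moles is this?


M(Al2O3) = 101.96 g/mol
n = mass/M = 126/101.96 = 1.2358 mol

1.2358 mol


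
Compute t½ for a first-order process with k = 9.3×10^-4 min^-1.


t½ = ln2/k = 0.693147/(9.3×10^-4 min^-1)
= 745.3 min

745.3 min


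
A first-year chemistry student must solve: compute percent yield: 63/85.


% yield = actual/theoretical × 100
= 63/85 × 100
= 74.12%

74.12%


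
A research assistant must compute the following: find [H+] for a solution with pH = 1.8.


[H+] = 10^(-pH) = 10^(-1.8)
= 1.58×10^-2 M

1.58×10^-2 M


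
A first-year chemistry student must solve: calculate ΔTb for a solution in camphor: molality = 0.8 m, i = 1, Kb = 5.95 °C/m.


ΔTb = Kb × m × i
= 5.95 × 0.8 × 1
= 4.76 °C

4.76 °C


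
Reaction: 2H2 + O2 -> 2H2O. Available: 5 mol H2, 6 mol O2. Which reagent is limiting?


Mole ratio available / coefficient:
  H2: 5/2 = 2.500
  O2: 6/1 = 6.000
Smaller ratio is limiting.

H2


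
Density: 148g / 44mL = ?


ρ = mass/volume
= 148/44
= 3.364 g/mL

3.364 g/mL


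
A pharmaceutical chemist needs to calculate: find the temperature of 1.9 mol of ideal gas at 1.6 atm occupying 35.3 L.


PV = nRT  (R = 0.08206 L·atm/(mol·K))
T = PV/(nR) = 1.6×35.3/(1.9×0.08206)
= 56.48/0.155914
= 362.25 K

362.25 K


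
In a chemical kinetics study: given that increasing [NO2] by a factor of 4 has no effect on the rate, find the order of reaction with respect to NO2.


rate ∝ [NO2]^n
rate ∝ [NO2]^0
Order in NO2: 0

0


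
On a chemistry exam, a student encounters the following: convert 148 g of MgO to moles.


M(MgO) = 40.31 g/mol
n = mass/M = 148/40.31 = 3.6715 mol

3.6715 mol


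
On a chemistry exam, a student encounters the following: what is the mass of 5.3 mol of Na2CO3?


M(Na2CO3) = 105.99 g/mol
mass = n × M = 5.3 × 105.99 = 561.75 g

561.75 g


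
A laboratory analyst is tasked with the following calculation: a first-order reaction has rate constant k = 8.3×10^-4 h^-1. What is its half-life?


t½ = ln2/k = 0.693147/(8.3×10^-4 h^-1)
= 835.1 h

835.1 h


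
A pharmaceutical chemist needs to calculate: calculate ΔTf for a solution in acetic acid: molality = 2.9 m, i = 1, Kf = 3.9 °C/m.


ΔTf = Kf × m × i
= 3.9 × 2.9 × 1
= 11.31 °C

11.31 °C


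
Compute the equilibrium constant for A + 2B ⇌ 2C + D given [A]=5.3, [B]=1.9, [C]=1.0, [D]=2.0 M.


Kc = [C]^2[D]/([A][B]^2)
= (1.0^2 × 2.0^1)/(5.3^1 × 1.9^2)
= 2/19.133
= 0.1045

0.1045


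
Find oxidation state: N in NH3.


x + 3(+1) = 0, so x = -3
Oxidation number: -3

-3


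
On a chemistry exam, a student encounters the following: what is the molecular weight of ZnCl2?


M(ZnCl2) = 1×65.38 + 2×35.45
= 65.38 + 70.9
= 136.28 g/mol

136.28 g/mol


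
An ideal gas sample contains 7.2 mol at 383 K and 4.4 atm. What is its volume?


PV = nRT  (R = 0.08206 L·atm/(mol·K))
V = nRT/P = 7.2×0.08206×383/4.4
= 51.429 L

51.429 L


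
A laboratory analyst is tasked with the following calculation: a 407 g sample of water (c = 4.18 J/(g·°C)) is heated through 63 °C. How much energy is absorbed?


q = mcΔT = 407 × 4.18 × 63
= 107179.38 J

107179.38 J


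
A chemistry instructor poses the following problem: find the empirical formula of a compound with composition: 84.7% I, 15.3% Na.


Assume 100 g sample. Moles of each element:
  I: 84.7/126.9 = 0.667 mol
  Na: 15.3/22.99 = 0.666 mol
Divide by smallest (0.666):
  I: 0.667/0.666 = 1.0
  Na: 0.666/0.666 = 1.0
Empirical formula: NaI

NaI


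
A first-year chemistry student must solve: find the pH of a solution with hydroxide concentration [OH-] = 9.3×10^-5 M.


pOH = -log10([OH-]) = -log10(9.3×10^-5)
= 5 - log10(9.3) = 4.03
pH = 14 - pOH = 14 - 4.03 = 9.97

9.97


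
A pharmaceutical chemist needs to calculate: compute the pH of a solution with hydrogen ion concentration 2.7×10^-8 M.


pH = -log10([H+]) = -log10(2.7×10^-8)
= 8 - log10(2.7)
= 8 - 0.43
= 7.57

7.57


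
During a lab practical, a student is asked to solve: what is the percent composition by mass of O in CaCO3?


M(CaCO3) = 1×40.08 + 1×12.01 + 3×16.0 = 100.09 g/mol
Mass of O = 3 × 16.0 = 48.00 g/mol
% O = 48.00/100.09 × 100 = 47.96%

47.96%


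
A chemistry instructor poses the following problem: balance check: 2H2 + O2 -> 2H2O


Equation: 2H2 + O2 -> 2H2O
Check atoms: H: 4=4, O: 2=2
Balanced

Yes, balanced


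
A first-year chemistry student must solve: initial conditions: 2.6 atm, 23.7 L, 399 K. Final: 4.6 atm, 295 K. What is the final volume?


P1V1/T1 = P2V2/T2
V2 = P1V1T2/(T1P2)
= 2.6×23.7×295/(399×4.6)
= 9.904 L

9.904 L


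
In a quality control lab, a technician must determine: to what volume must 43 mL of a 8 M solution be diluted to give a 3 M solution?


C1V1 = C2V2
8 × 43 = 3 × V2
V2 = 344/3 = 114.67 mL

114.67 mL


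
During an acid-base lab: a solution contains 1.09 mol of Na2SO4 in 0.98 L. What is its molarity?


M = n/V = 1.09/0.98 = 1.112 mol/L

1.112 M


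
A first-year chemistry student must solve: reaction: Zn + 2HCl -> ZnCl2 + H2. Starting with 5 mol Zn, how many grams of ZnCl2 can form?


Mole ratio ZnCl2:Zn = 1:1
n(ZnCl2) = 5 × 1/1 = 5.000 mol
mass = 5.000 × 136.28 = 681.4 g

681.4 g


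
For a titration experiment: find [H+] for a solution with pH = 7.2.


[H+] = 10^(-pH) = 10^(-7.2)
= 6.31×10^-8 M

6.31×10^-8 M


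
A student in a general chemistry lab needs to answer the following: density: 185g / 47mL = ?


ρ = mass/volume
= 185/47
= 3.936 g/mL

3.936 g/mL


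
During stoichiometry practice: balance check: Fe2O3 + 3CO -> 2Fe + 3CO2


Equation: Fe2O3 + 3CO -> 2Fe + 3CO2
Check atoms: C: 3=3, Fe: 2=2, O: 6=6
Balanced

Yes, balanced


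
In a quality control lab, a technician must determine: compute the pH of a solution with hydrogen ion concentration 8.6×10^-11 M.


pH = -log10([H+]) = -log10(8.6×10^-11)
= 11 - log10(8.6)
= 11 - 0.93
= 10.07

10.07


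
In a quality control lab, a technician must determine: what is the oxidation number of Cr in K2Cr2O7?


2(+1) + 2x + 7(-2) = 0, so x = +6
Oxidation number: +6

+6


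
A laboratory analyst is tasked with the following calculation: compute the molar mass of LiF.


M(LiF) = 1×6.94 + 1×19.0
= 6.94 + 19.0
= 25.94 g/mol

25.94 g/mol


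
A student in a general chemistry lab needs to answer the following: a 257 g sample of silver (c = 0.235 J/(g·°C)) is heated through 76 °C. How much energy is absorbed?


q = mcΔT = 257 × 0.235 × 76
= 4590.02 J

4590.02 J


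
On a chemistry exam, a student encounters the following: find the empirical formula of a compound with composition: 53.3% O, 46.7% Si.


Assume 100 g sample. Moles of each element:
  O: 53.3/16.0 = 3.331 mol
  Si: 46.7/28.09 = 1.663 mol
Divide by smallest (1.663):
  O: 3.331/1.663 = 2.0
  Si: 1.663/1.663 = 1.0
Empirical formula: SiO2

SiO2


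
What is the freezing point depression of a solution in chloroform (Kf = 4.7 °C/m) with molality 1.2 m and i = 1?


ΔTf = Kf × m × i
= 4.7 × 1.2 × 1
= 5.64 °C

5.64 °C


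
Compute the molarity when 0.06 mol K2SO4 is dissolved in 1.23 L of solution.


M = n/V = 0.06/1.23 = 0.049 mol/L

0.049 M


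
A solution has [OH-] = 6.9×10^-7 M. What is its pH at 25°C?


pOH = -log10([OH-]) = -log10(6.9×10^-7)
= 7 - log10(6.9) = 6.16
pH = 14 - pOH = 14 - 6.16 = 7.84

7.84


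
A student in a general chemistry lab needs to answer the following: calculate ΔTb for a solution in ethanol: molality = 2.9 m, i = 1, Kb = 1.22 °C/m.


ΔTb = Kb × m × i
= 1.22 × 2.9 × 1
= 3.538 °C

3.538 °C


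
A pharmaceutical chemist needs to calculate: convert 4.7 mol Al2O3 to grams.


M(Al2O3) = 101.96 g/mol
mass = n × M = 4.7 × 101.96 = 479.21 g

479.21 g


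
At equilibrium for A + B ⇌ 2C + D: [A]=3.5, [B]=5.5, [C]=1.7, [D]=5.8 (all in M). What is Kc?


Kc = [C]^2[D]/([A][B])
= (1.7^2 × 5.8^1)/(3.5^1 × 5.5^1)
= 16.762/19.25
= 0.8708

0.8708


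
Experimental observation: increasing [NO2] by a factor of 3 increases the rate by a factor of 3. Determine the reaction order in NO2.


rate ∝ [NO2]^n
3^n = 3 → n = 1
Order in NO2: 1

1


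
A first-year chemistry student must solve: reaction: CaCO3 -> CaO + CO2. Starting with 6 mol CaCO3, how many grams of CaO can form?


Mole ratio CaO:CaCO3 = 1:1
n(CaO) = 6 × 1/1 = 6.000 mol
mass = 6.000 × 56.08 = 336.48 g

336.48 g


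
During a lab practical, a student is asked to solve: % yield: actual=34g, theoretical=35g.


% yield = actual/theoretical × 100
= 34/35 × 100
= 97.14%

97.14%


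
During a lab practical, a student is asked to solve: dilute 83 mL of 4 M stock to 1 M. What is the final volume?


C1V1 = C2V2
4 × 83 = 1 × V2
V2 = 332/1 = 332.0 mL

332.0 mL


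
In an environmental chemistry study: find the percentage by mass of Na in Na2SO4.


M(Na2SO4) = 2×22.99 + 1×32.07 + 4×16.0 = 142.05 g/mol
Mass of Na = 2 × 22.99 = 45.98 g/mol
% Na = 45.98/142.05 × 100 = 32.37%

32.37%


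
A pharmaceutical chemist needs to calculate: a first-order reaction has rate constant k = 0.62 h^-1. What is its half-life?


t½ = ln2/k = 0.693147/(0.62 h^-1)
= 1.118 h

1.118 h


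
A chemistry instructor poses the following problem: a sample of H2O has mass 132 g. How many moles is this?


M(H2O) = 18.02 g/mol
n = mass/M = 132/18.02 = 7.3252 mol

7.3252 mol


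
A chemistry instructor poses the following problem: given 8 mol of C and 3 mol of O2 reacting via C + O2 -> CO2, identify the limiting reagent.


Mole ratio available / coefficient:
  C: 8/1 = 8.000
  O2: 3/1 = 3.000
Smaller ratio is limiting.

O2


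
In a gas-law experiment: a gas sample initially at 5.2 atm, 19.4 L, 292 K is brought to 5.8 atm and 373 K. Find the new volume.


P1V1/T1 = P2V2/T2
V2 = P1V1T2/(T1P2)
= 5.2×19.4×373/(292×5.8)
= 22.218 L

22.218 L


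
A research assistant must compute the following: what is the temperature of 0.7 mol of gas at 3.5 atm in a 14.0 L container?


PV = nRT  (R = 0.08206 L·atm/(mol·K))
T = PV/(nR) = 3.5×14.0/(0.7×0.08206)
= 49.00/0.057442
= 853.03 K

853.03 K


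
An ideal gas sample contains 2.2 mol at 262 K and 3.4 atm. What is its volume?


PV = nRT  (R = 0.08206 L·atm/(mol·K))
V = nRT/P = 2.2×0.08206×262/3.4
= 13.912 L

13.912 L


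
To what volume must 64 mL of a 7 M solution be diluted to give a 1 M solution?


C1V1 = C2V2
7 × 64 = 1 × V2
V2 = 448/1 = 448.0 mL

448.0 mL


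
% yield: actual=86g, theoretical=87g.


% yield = actual/theoretical × 100
= 86/87 × 100
= 98.85%

98.85%


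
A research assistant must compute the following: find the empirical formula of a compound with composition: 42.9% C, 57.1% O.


Assume 100 g sample. Moles of each element:
  C: 42.9/12.01 = 3.572 mol
  O: 57.1/16.0 = 3.569 mol
Divide by smallest (3.569):
  C: 3.572/3.569 = 1.0
  O: 3.569/3.569 = 1.0
Empirical formula: CO

CO


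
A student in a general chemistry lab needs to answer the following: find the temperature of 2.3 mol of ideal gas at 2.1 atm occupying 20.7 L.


PV = nRT  (R = 0.08206 L·atm/(mol·K))
T = PV/(nR) = 2.1×20.7/(2.3×0.08206)
= 43.47/0.188738
= 230.32 K

230.32 K


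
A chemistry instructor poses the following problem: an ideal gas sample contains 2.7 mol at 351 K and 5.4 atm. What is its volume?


PV = nRT  (R = 0.08206 L·atm/(mol·K))
V = nRT/P = 2.7×0.08206×351/5.4
= 14.402 L

14.402 L


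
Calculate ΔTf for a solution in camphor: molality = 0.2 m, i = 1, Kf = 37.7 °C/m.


ΔTf = Kf × m × i
= 37.7 × 0.2 × 1
= 7.54 °C

7.54 °C


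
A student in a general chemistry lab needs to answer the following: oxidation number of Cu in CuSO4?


Sulfate is -2, so Cu = +2
Oxidation number: +2

+2


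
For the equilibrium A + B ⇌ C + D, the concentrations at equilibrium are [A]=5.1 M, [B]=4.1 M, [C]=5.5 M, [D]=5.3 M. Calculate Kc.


Kc = [C][D]/([A][B])
= (5.5^1 × 5.3^1)/(5.1^1 × 4.1^1)
= 29.15/20.91
= 1.394

1.394


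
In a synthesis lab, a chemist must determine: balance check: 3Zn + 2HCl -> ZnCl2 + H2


Equation: 3Zn + 2HCl -> ZnCl2 + H2
Check atoms: Cl: 2=2, H: 2=2, Zn: 3≠1
Not balanced

No, not balanced


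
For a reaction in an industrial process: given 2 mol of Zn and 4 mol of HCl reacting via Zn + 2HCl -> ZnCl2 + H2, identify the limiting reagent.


Mole ratio available / coefficient:
  Zn: 2/1 = 2.000
  HCl: 4/2 = 2.000
Smaller ratio is limiting.

neither (stoichiometric); Zn and HCl are fully consumed


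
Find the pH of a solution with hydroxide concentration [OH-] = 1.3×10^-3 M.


pOH = -log10([OH-]) = -log10(1.3×10^-3)
= 3 - log10(1.3) = 2.89
pH = 14 - pOH = 14 - 2.89 = 11.11

11.11


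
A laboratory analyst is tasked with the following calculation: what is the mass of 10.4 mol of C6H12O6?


M(C6H12O6) = 180.16 g/mol
mass = n × M = 10.4 × 180.16 = 1873.66 g

1873.66 g


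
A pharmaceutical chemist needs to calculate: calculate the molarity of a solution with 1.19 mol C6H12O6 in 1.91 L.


M = n/V = 1.19/1.91 = 0.623 mol/L

0.623 M


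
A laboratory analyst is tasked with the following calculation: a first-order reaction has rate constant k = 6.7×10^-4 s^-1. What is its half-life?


t½ = ln2/k = 0.693147/(6.7×10^-4 s^-1)
= 1035 s

1035 s


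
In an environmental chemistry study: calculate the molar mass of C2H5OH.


M(C2H5OH) = 2×12.01 + 6×1.008 + 1×16.0
= 24.02 + 6.05 + 16.0
= 46.07 g/mol

46.07 g/mol


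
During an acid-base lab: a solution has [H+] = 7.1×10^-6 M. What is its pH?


pH = -log10([H+]) = -log10(7.1×10^-6)
= 6 - log10(7.1)
= 6 - 0.85
= 5.15

5.15


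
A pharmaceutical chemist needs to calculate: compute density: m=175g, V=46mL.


ρ = mass/volume
= 175/46
= 3.804 g/mL

3.804 g/mL


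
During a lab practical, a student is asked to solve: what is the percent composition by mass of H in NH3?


M(NH3) = 1×14.01 + 3×1.008 = 17.034 g/mol
Mass of H = 3 × 1.008 = 3.024 g/mol
% H = 3.024/17.034 × 100 = 17.75%

17.75%


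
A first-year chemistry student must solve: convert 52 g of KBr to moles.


M(KBr) = 119.0 g/mol
n = mass/M = 52/119.0 = 0.437 mol

0.437 mol


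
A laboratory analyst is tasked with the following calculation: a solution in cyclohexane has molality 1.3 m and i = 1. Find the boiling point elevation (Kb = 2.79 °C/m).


ΔTb = Kb × m × i
= 2.79 × 1.3 × 1
= 3.627 °C

3.627 °C


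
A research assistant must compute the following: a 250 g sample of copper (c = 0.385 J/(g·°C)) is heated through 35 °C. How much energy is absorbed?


q = mcΔT = 250 × 0.385 × 35
= 3368.75 J

3368.75 J


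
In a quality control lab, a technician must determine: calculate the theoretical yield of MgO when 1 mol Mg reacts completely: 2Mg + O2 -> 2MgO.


Mole ratio MgO:Mg = 2:2
n(MgO) = 1 × 2/2 = 1.000 mol
mass = 1.000 × 40.31 = 40.31 g

40.31 g


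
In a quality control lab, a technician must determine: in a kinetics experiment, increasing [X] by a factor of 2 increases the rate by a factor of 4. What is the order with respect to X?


rate ∝ [X]^n
2^n = 4 → n = 2
Order in X: 2

2


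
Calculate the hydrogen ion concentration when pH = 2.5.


[H+] = 10^(-pH) = 10^(-2.5)
= 3.16×10^-3 M

3.16×10^-3 M


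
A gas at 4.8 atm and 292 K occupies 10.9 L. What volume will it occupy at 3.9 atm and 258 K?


P1V1/T1 = P2V2/T2
V2 = P1V1T2/(T1P2)
= 4.8×10.9×258/(292×3.9)
= 11.853 L

11.853 L


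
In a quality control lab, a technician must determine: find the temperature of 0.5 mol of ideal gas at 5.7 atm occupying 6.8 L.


PV = nRT  (R = 0.08206 L·atm/(mol·K))
T = PV/(nR) = 5.7×6.8/(0.5×0.08206)
= 38.76/0.041030
= 944.67 K

944.67 K


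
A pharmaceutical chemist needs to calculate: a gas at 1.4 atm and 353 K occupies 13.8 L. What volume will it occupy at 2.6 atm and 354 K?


P1V1/T1 = P2V2/T2
V2 = P1V1T2/(T1P2)
= 1.4×13.8×354/(353×2.6)
= 7.452 L

7.452 L


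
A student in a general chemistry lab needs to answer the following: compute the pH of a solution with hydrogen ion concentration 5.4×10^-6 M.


pH = -log10([H+]) = -log10(5.4×10^-6)
= 6 - log10(5.4)
= 6 - 0.73
= 5.27

5.27


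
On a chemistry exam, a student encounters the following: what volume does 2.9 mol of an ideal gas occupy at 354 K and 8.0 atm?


PV = nRT  (R = 0.08206 L·atm/(mol·K))
V = nRT/P = 2.9×0.08206×354/8.0
= 10.53 L

10.53 L


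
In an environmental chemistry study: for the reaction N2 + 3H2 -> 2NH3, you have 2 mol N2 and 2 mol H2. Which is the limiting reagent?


Mole ratio available / coefficient:
  N2: 2/1 = 2.000
  H2: 2/3 = 0.667
Smaller ratio is limiting.

H2


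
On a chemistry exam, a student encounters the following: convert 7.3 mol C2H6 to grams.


M(C2H6) = 30.07 g/mol
mass = n × M = 7.3 × 30.07 = 219.51 g

219.51 g


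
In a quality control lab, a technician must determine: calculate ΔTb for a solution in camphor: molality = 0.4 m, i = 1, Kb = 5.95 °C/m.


ΔTb = Kb × m × i
= 5.95 × 0.4 × 1
= 2.38 °C

2.38 °C


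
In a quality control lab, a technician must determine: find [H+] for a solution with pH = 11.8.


[H+] = 10^(-pH) = 10^(-11.8)
= 1.58×10^-12 M

1.58×10^-12 M


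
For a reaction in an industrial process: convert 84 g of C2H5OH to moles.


M(C2H5OH) = 46.07 g/mol
n = mass/M = 84/46.07 = 1.8233 mol

1.8233 mol


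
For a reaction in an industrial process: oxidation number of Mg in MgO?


Group 2 metal: +2
Oxidation number: +2

+2


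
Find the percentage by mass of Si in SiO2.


M(SiO2) = 1×28.09 + 2×16.0 = 60.09 g/mol
Mass of Si = 1 × 28.09 = 28.09 g/mol
% Si = 28.09/60.09 × 100 = 46.75%

46.75%


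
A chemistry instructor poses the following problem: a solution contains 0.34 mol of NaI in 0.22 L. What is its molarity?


M = n/V = 0.34/0.22 = 1.545 mol/L

1.545 M


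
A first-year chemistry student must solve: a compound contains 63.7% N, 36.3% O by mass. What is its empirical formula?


Assume 100 g sample. Moles of each element:
  N: 63.7/14.01 = 4.547 mol
  O: 36.3/16.0 = 2.269 mol
Divide by smallest (2.269):
  N: 4.547/2.269 = 2.0
  O: 2.269/2.269 = 1.0
Empirical formula: N2O

N2O


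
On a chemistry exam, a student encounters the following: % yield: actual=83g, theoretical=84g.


% yield = actual/theoretical × 100
= 83/84 × 100
= 98.81%

98.81%


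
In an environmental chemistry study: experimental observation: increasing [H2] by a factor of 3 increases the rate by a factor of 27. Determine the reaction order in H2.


rate ∝ [H2]^n
3^n = 27 → n = 3
Order in H2: 3

3


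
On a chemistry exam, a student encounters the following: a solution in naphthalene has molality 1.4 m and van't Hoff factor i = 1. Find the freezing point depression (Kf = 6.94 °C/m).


ΔTf = Kf × m × i
= 6.94 × 1.4 × 1
= 9.716 °C

9.716 °C


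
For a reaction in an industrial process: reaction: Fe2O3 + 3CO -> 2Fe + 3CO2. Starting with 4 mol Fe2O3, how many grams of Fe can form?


Mole ratio Fe:Fe2O3 = 2:1
n(Fe) = 4 × 2/1 = 8.000 mol
mass = 8.000 × 55.85 = 446.8 g

446.8 g


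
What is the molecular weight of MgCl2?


M(MgCl2) = 1×24.31 + 2×35.45
= 24.31 + 70.9
= 95.21 g/mol

95.21 g/mol


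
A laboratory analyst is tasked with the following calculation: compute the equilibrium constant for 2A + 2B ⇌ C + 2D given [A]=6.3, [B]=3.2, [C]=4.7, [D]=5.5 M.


Kc = [C][D]^2/([A]^2[B]^2)
= (4.7^1 × 5.5^2)/(6.3^2 × 3.2^2)
= 142.175/406.4256
= 0.3498

0.3498


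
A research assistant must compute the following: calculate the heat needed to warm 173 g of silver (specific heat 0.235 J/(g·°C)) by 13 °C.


q = mcΔT = 173 × 0.235 × 13
= 528.52 J

528.52 J


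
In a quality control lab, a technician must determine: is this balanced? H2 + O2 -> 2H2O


Equation: H2 + O2 -> 2H2O
Check atoms: H: 2≠4, O: 2=2
Not balanced

No, not balanced


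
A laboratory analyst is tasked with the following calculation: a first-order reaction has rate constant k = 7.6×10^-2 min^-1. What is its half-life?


t½ = ln2/k = 0.693147/(7.6×10^-2 min^-1)
= 9.120 min

9.120 min


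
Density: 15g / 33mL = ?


ρ = mass/volume
= 15/33
= 0.455 g/mL

0.455 g/mL


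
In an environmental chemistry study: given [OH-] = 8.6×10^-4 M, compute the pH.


pOH = -log10([OH-]) = -log10(8.6×10^-4)
= 4 - log10(8.6) = 3.07
pH = 14 - pOH = 14 - 3.07 = 10.93

10.93


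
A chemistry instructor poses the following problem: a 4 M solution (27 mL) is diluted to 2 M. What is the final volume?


C1V1 = C2V2
4 × 27 = 2 × V2
V2 = 108/2 = 54.0 mL

54.0 mL


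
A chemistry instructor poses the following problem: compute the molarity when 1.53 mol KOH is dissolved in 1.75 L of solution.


M = n/V = 1.53/1.75 = 0.874 mol/L

0.874 M


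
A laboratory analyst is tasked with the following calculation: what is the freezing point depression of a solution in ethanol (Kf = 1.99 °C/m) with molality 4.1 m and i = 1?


ΔTf = Kf × m × i
= 1.99 × 4.1 × 1
= 8.159 °C

8.159 °C


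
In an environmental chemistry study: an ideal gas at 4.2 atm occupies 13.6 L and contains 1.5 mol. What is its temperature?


PV = nRT  (R = 0.08206 L·atm/(mol·K))
T = PV/(nR) = 4.2×13.6/(1.5×0.08206)
= 57.12/0.123090
= 464.05 K

464.05 K


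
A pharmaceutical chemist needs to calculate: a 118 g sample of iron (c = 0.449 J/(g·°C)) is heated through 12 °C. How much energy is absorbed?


q = mcΔT = 118 × 0.449 × 12
= 635.78 J

635.78 J


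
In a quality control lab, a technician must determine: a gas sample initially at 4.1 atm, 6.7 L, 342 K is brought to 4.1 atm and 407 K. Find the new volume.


P1V1/T1 = P2V2/T2
V2 = P1V1T2/(T1P2)
= 4.1×6.7×407/(342×4.1)
= 7.973 L

7.973 L


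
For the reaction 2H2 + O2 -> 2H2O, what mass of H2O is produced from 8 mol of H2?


Mole ratio H2O:H2 = 2:2
n(H2O) = 8 × 2/2 = 8.000 mol
mass = 8.000 × 18.02 = 144.16 g

144.16 g


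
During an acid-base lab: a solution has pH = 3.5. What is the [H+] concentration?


[H+] = 10^(-pH) = 10^(-3.5)
= 3.16×10^-4 M

3.16×10^-4 M


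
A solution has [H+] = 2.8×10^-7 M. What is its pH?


pH = -log10([H+]) = -log10(2.8×10^-7)
= 7 - log10(2.8)
= 7 - 0.45
= 6.55

6.55


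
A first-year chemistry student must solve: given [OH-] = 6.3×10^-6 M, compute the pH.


pOH = -log10([OH-]) = -log10(6.3×10^-6)
= 6 - log10(6.3) = 5.2
pH = 14 - pOH = 14 - 5.2 = 8.8

8.8


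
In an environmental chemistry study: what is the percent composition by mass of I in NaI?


M(NaI) = 1×22.99 + 1×126.9 = 149.89 g/mol
Mass of I = 1 × 126.9 = 126.90 g/mol
% I = 126.90/149.89 × 100 = 84.66%

84.66%


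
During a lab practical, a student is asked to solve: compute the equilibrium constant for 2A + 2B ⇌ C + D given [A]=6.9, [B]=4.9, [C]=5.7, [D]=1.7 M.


Kc = [C][D]/([A]^2[B]^2)
= (5.7^1 × 1.7^1)/(6.9^2 × 4.9^2)
= 9.69/1143.1161
= 0.008477

0.008477


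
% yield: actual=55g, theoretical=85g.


% yield = actual/theoretical × 100
= 55/85 × 100
= 64.71%

64.71%


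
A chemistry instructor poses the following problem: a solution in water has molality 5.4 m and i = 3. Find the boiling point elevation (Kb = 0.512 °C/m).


ΔTb = Kb × m × i
= 0.512 × 5.4 × 3
= 8.2944 °C

8.2944 °C


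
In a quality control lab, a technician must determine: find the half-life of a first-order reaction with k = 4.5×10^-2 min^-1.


t½ = ln2/k = 0.693147/(4.5×10^-2 min^-1)
= 15.40 min

15.40 min


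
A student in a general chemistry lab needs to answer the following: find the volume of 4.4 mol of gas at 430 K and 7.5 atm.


PV = nRT  (R = 0.08206 L·atm/(mol·K))
V = nRT/P = 4.4×0.08206×430/7.5
= 20.701 L

20.701 L


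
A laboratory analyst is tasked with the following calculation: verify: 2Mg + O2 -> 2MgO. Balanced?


Equation: 2Mg + O2 -> 2MgO
Check atoms: Mg: 2=2, O: 2=2
Balanced

Yes, balanced


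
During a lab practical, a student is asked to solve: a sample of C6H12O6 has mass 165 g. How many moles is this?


M(C6H12O6) = 180.16 g/mol
n = mass/M = 165/180.16 = 0.9159 mol

0.9159 mol


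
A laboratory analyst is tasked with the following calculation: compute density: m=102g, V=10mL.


ρ = mass/volume
= 102/10
= 10.2 g/mL

10.2 g/mL


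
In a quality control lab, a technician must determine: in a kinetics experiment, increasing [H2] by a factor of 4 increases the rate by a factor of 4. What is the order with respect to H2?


rate ∝ [H2]^n
4^n = 4 → n = 1
Order in H2: 1

1


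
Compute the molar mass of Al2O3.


M(Al2O3) = 2×26.98 + 3×16.0
= 53.96 + 48.0
= 101.96 g/mol

101.96 g/mol


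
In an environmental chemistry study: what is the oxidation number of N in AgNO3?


(+1) + x + 3(-2) = 0, so x = +5
Oxidation number: +5

+5


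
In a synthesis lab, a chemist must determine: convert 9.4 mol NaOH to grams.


M(NaOH) = 40.0 g/mol
mass = n × M = 9.4 × 40.0 = 376.00 g

376.00 g


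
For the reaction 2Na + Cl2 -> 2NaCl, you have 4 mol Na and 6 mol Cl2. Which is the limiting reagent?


Mole ratio available / coefficient:
  Na: 4/2 = 2.000
  Cl2: 6/1 = 6.000
Smaller ratio is limiting.

Na


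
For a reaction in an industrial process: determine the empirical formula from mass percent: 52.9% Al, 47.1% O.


Assume 100 g sample. Moles of each element:
  Al: 52.9/26.98 = 1.961 mol
  O: 47.1/16.0 = 2.944 mol
Divide by smallest (1.961):
  Al: 1.961/1.961 = 1.0
  O: 2.944/1.961 = 1.5
Multiply all ratios by 2 to obtain whole numbers.
Empirical formula: Al2O3

Al2O3


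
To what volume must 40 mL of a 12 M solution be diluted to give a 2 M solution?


C1V1 = C2V2
12 × 40 = 2 × V2
V2 = 480/2 = 240.0 mL

240.0 mL


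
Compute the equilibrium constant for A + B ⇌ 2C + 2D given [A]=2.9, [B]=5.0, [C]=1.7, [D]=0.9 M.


Kc = [C]^2[D]^2/([A][B])
= (1.7^2 × 0.9^2)/(2.9^1 × 5.0^1)
= 2.3409/14.5
= 0.1614

0.1614


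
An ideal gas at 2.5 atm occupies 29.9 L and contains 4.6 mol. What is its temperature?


PV = nRT  (R = 0.08206 L·atm/(mol·K))
T = PV/(nR) = 2.5×29.9/(4.6×0.08206)
= 74.75/0.377476
= 198.03 K

198.03 K


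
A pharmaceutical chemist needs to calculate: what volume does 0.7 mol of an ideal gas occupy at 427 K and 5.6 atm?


PV = nRT  (R = 0.08206 L·atm/(mol·K))
V = nRT/P = 0.7×0.08206×427/5.6
= 4.38 L

4.38 L


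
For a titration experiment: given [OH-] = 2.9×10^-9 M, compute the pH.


pOH = -log10([OH-]) = -log10(2.9×10^-9)
= 9 - log10(2.9) = 8.54
pH = 14 - pOH = 14 - 8.54 = 5.46

5.46


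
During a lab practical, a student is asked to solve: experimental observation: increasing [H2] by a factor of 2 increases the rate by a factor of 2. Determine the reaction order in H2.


rate ∝ [H2]^n
2^n = 2 → n = 1
Order in H2: 1

1


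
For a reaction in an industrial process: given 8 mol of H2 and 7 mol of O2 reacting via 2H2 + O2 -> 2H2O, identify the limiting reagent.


Mole ratio available / coefficient:
  H2: 8/2 = 4.000
  O2: 7/1 = 7.000
Smaller ratio is limiting.

H2


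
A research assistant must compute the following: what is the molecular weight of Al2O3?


M(Al2O3) = 2×26.98 + 3×16.0
= 53.96 + 48.0
= 101.96 g/mol

101.96 g/mol


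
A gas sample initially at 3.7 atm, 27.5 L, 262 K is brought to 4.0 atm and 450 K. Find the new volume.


P1V1/T1 = P2V2/T2
V2 = P1V1T2/(T1P2)
= 3.7×27.5×450/(262×4.0)
= 43.69 L

43.69 L


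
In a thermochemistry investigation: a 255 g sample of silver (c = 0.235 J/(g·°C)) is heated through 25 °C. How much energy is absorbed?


q = mcΔT = 255 × 0.235 × 25
= 1498.13 J

1498.13 J


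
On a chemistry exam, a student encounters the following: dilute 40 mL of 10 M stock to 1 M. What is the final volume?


C1V1 = C2V2
10 × 40 = 1 × V2
V2 = 400/1 = 400.0 mL

400.0 mL


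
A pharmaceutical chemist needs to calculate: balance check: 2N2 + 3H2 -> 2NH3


Equation: 2N2 + 3H2 -> 2NH3
Check atoms: H: 6=6, N: 4≠2
Not balanced

No, not balanced


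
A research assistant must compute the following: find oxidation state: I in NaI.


halide: -1
Oxidation number: -1

-1


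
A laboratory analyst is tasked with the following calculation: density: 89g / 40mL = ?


ρ = mass/volume
= 89/40
= 2.225 g/mL

2.225 g/mL
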